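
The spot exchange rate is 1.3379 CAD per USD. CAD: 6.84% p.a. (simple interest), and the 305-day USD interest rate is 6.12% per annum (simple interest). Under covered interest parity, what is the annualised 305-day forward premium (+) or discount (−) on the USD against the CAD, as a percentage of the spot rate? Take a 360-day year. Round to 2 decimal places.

T = 305/360 years.
No-arbitrage forward: 1.3379 × 1.057950 / 1.051850 = 1.3456589 CAD/USD.
(F − S)/S ÷ T = (1.3456589 − 1.3379)/1.3379/(305/360) = 0.006845 → 0.68%.

+0.68%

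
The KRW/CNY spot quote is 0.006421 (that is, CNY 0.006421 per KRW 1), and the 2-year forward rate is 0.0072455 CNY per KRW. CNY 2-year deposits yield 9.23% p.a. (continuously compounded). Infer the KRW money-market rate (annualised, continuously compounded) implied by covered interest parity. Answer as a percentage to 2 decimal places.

T = 2 years.
By CIP, F/S equals the CNY-to-KRW growth ratio: 0.0072455/0.006421 = 1.1284068.
CNY growth factor: e^(0.0923×2) = 1.2027372.
So the KRW growth factor = 1.065872.
Take logs: ln 1.065872 / 2 = 0.031897, so 3.19%.

3.19%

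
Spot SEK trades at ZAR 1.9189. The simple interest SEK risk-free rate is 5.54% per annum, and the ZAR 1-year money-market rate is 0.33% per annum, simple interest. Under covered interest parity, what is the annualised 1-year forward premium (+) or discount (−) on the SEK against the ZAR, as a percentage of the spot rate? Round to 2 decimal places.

-4.94%

T = 1 year.
CIP forward (ZAR per SEK) = 1.9189 × 1.003300/1.055400 = 1.8241732.
Annualised premium = (F − S)/S × (1/T) = (1.8241732 − 1.9189)/1.9189 ÷ 1 = -4.94%.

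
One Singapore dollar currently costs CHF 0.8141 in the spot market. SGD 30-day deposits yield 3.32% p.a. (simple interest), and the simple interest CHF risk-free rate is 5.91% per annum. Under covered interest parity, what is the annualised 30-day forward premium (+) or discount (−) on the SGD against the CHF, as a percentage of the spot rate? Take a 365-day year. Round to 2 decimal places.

+2.58%

T = 30/365 years.
No-arbitrage forward: 0.8141 × 1.0048575 / 1.0027288 = 0.8158283 CHF/SGD.
(F − S)/S ÷ T = (0.8158283 − 0.8141)/0.8141/(30/365) = 0.025829 → 2.58%.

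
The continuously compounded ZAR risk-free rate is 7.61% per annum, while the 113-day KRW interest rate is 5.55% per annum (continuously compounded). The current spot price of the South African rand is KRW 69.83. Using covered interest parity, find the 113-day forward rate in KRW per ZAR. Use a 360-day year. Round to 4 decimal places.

69.3799

T = 113/360 years.
KRW growth factor: e^(0.0555×113/360) = 1.01757346.
Growth of 1 ZAR over T: e^(0.0761×113/360) = 1.02417452.
Forward (KRW per ZAR) = 69.83 × 1.01757346 / 1.02417452 = 69.379928.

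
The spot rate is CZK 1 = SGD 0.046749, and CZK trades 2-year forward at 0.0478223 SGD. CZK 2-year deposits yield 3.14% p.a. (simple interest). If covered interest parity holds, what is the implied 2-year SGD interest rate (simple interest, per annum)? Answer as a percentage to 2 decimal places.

T = 2 years.
CIP gives F = S · g_SGD/g_CZK, so g_SGD/g_CZK = 0.0478223/0.046749 = 1.0229588.
The CZK side grows by 1 + 0.0314×2 = 1.062800.
That pins the SGD growth at 1.0872006.
(1.0872006 − 1)/T = 0.043600, i.e. 4.36%.

4.36%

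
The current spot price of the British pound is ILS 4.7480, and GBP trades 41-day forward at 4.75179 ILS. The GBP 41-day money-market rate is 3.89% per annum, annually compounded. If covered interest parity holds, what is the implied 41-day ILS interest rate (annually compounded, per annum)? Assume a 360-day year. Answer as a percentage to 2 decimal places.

T = 41/360 years.
CIP gives F = S · g_ILS/g_GBP, so g_ILS/g_GBP = 4.75179/4.748 = 1.0007982.
GBP growth factor: (1 + 0.0389)^(41/360) = 1.0043557.
That pins the ILS growth at 1.0051574.
r = 1.0051574^(360/41) − 1 = 0.046204 → 4.62%.

4.62%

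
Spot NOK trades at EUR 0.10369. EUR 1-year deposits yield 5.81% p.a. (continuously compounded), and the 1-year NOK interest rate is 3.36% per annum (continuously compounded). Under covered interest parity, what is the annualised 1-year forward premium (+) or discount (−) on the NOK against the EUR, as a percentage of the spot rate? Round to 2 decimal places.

T = 1 year.
F = S · g_EUR/g_NOK = 0.10369 × 1.059821/1.0341709 = 0.10626178.
(F − S)/S ÷ T = (0.10626178 − 0.10369)/0.10369/1 = 0.024803 → 2.48%.

+2.48%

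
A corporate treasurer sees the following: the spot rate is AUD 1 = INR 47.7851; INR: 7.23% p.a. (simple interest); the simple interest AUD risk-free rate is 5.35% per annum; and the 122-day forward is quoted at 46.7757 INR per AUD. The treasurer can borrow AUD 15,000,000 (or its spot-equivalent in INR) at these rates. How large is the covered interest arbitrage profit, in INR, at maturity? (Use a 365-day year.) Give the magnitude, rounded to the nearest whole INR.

T = 122/365 years.
Keep in AUD, deliver into the forward: 15,000,000·1.01788219178·46.7757 = INR 714,182,280.57.
Swap to INR now, deposit: 15,000,000·47.7851·1.0241660274 = INR 734,098,140.54.
The quoted forward undervalues AUD, so borrow AUD, convert to INR at spot, deposit the INR at 7.23%, and buy AUD forward at 46.7757 to cover the loan.
Profit = 734,098,140.54 − 714,182,280.57 = INR 19,915,860.

INR 19,915,860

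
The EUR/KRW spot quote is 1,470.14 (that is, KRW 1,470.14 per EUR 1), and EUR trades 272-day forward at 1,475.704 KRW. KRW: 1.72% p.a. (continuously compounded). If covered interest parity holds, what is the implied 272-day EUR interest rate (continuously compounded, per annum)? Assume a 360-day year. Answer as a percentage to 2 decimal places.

T = 272/360 years.
By CIP, F/S equals the KRW-to-EUR growth ratio: 1475.704/1470.14 = 1.0037847.
KRW growth factor: e^(0.0172×272/360) = 1.0130804.
That pins the EUR growth at 1.0092607.
r = ln(1.0092607)/(272/360) = 0.012200 → 1.22%.

1.22%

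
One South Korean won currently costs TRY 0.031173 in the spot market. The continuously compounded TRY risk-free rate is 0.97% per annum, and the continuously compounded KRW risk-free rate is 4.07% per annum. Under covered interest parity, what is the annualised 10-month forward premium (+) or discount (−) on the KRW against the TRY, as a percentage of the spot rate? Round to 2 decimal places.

T = 10/12 years.
F = S · g_TRY/g_KRW = 0.031173 × 1.0081161/1.0344984 = 0.030378010.
Annualised premium = (F − S)/S × (1/T) = (0.030378010 − 0.031173)/0.031173 ÷ (10/12) = -3.06%.

-3.06%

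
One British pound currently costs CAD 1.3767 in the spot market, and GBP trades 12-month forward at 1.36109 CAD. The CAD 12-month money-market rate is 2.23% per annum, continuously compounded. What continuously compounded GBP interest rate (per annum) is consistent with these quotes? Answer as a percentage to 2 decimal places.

3.37%

T = 1 year.
CIP gives F = S · g_CAD/g_GBP, so g_CAD/g_GBP = 1.36109/1.3767 = 0.9886613.
CAD growth factor: e^(0.0223×1) = 1.0225505.
So the GBP growth factor = 1.0342779.
r = ln(1.0342779)/1 = 0.033704 → 3.37%.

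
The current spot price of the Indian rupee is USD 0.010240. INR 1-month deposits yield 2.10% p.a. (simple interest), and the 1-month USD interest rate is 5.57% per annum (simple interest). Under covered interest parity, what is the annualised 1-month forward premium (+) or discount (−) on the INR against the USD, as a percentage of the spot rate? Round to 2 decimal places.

T = 1/12 years.
F = S · g_USD/g_INR = 0.01024 × 1.0046417/1.001750 = 0.010269559.
(F − S)/S ÷ T = (0.010269559 − 0.01024)/0.01024/(1/12) = 0.034639 → 3.46%.

+3.46%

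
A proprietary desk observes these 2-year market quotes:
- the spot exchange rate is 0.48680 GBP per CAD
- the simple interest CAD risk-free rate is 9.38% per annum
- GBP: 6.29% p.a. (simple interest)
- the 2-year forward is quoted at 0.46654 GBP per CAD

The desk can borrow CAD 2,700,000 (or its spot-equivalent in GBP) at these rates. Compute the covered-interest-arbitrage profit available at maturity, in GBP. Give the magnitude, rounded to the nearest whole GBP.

T = 2 years.
Invest the CAD and cover forward: 2,700,000 × 1.187600 × 0.46654 = GBP 1,495,969.84.
Convert at spot and invest in GBP: 2,700,000 × 0.48680 × 1.125800 = GBP 1,479,706.49.
The quoted forward overvalues CAD, so borrow GBP, buy CAD at spot, deposit the CAD at 9.38%, and sell the proceeds forward at 0.46654.
The gap between the two covered legs is GBP 16,263.

GBP 16,263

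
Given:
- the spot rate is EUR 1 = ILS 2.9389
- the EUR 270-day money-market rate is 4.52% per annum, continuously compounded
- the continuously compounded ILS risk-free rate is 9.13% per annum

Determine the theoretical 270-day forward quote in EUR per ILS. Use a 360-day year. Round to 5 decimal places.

0.32870

T = 270/360 years.
ILS accumulates by e^(0.0913×270/360) = 1.0708739.
EUR growth factor: e^(0.0452×270/360) = 1.0344812.
So F = 2.9389 × 1.0708739 / 1.0344812 = 3.042290 (ILS/EUR).
Invert for EUR per ILS: 1 / 3.042290 = 0.32870.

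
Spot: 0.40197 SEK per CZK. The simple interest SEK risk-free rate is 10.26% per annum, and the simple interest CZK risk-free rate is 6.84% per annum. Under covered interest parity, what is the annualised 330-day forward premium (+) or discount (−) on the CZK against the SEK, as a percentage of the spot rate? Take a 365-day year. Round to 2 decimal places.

T = 330/365 years.
CIP forward (SEK per CZK) = 0.40197 × 1.0927616/1.0618411 = 0.41367525.
(F − S)/S ÷ T = (0.41367525 − 0.40197)/0.40197/(330/365) = 0.032208 → 3.22%.

+3.22%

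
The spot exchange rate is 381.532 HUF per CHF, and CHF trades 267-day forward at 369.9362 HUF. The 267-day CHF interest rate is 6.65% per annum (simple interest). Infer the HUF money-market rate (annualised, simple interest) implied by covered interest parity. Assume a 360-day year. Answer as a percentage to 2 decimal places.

T = 267/360 years.
F/S = 369.9362/381.532 = 0.9696073 = (growth of HUF) / (growth of CHF).
The CHF side grows by 1 + 0.0665×267/360 = 1.0493208.
That pins the HUF growth at 1.0174291.
r = (1.0174291 − 1)/(267/360) = 0.023500 → 2.35%.

2.35%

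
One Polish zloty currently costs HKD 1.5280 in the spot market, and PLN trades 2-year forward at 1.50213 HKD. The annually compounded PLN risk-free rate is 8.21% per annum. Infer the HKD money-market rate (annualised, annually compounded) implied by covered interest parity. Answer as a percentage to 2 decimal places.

T = 2 years.
CIP gives F = S · g_HKD/g_PLN, so g_HKD/g_PLN = 1.50213/1.528 = 0.9830694.
PLN growth factor: (1 + 0.0821)^2 = 1.1709404.
Hence g_HKD = 1.1511157.
Annualise: 1.1511157^(1/2) − 1 = 0.072901 = 7.29%.

7.29%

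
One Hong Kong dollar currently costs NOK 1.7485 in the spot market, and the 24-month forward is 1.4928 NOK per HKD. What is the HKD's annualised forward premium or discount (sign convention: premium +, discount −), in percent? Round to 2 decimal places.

T = 2 years.
Period premium: (1.4928 − 1.7485)/1.7485 = -0.1462396.
Annualise by dividing by T: -0.1462396 / 2 = -0.073120 → -7.31%.

-7.31%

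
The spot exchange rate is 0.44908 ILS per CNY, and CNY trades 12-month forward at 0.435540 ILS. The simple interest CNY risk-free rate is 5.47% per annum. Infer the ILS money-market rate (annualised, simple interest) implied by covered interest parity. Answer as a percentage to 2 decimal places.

2.29%

T = 1 year.
CIP gives F = S · g_ILS/g_CNY, so g_ILS/g_CNY = 0.43554/0.44908 = 0.9698495.
The CNY side grows by 1 + 0.0547×1 = 1.054700.
So the ILS growth factor = 1.0229003.
r = (1.0229003 − 1)/1 = 0.022900 → 2.29%.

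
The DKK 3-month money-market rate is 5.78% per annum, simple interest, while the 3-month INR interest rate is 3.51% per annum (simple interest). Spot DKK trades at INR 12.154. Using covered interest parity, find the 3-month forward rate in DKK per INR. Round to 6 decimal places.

T = 3/12 years.
Growth of 1 INR over T: 1 + 0.0351×3/12 = 1.008775.
DKK accumulates by 1 + 0.0578×3/12 = 1.014450.
Forward (INR per DKK) = 12.154 × 1.008775 / 1.014450 = 12.08601.
Invert for DKK per INR: 1 / 12.08601 = 0.082740.

0.082740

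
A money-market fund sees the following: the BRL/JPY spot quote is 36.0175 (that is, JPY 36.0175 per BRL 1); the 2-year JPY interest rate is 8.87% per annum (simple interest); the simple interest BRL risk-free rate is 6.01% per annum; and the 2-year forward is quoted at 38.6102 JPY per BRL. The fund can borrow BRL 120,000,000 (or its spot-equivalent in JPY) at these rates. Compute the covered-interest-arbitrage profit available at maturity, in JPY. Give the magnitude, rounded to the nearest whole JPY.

JPY 101,296,985

T = 2 years.
Route A — deposit BRL, sell forward: 120,000,000 × 1.120200 × 38.6102 = JPY 5,190,137,524.80.
Route B — convert at spot, deposit JPY: 120,000,000 × 36.0175 × 1.177400 = JPY 5,088,840,540.00.
The quoted forward overvalues BRL, so borrow JPY, buy BRL at spot, deposit the BRL at 6.01%, and sell the proceeds forward at 38.6102.
Profit = 5,190,137,524.80 − 5,088,840,540.00 = JPY 101,296,985.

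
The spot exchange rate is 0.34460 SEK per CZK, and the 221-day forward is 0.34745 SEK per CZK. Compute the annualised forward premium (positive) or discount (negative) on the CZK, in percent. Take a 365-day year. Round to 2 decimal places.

+1.37%

T = 221/365 years.
Period premium: (0.34745 − 0.3446)/0.3446 = 0.0082705.
Annualise by dividing by T: 0.0082705 / (221/365) = 0.013659 → 1.37%.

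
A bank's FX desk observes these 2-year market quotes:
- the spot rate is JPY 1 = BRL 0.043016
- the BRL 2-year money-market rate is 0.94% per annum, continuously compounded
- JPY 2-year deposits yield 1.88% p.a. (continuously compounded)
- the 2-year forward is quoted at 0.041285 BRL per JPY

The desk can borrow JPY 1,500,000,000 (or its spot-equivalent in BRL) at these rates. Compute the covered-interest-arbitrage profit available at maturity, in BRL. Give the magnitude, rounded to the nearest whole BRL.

T = 2 years.
Invest the JPY and cover forward: 1,500,000,000 × 1.0383158235 × 0.041285 = BRL 64,300,303.16.
Convert at spot and invest in BRL: 1,500,000,000 × 0.043016 × 1.0189778327 = BRL 65,748,525.68.
The quoted forward undervalues JPY, so borrow JPY, convert to BRL at spot, deposit the BRL at 0.94%, and buy JPY forward at 0.041285 to cover the loan.
The gap between the two covered legs is BRL 1,448,223.

BRL 1,448,223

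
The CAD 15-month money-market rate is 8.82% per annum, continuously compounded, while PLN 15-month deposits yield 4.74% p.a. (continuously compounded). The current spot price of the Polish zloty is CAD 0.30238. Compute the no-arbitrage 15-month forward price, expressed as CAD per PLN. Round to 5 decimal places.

T = 15/12 years.
CAD accumulates by e^(0.0882×15/12) = 1.1165572.
PLN growth factor: e^(0.0474×15/12) = 1.0610405.
CIP: F = S · (grow CAD)/(grow PLN) = 0.30238 × 1.1165572/1.0610405 = 0.3182014 CAD per PLN.

0.31820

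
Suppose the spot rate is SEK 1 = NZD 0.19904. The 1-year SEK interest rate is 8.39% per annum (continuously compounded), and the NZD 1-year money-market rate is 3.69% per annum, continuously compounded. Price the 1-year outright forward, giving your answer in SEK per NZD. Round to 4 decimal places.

T = 1 year.
NZD accumulates by e^(0.0369×1) = 1.0375893.
SEK growth factor: e^(0.0839×1) = 1.0875201.
So F = 0.19904 × 1.0375893 / 1.0875201 = 0.1899016 (NZD/SEK).
Invert for SEK per NZD: 1 / 0.1899016 = 5.2659.

5.2659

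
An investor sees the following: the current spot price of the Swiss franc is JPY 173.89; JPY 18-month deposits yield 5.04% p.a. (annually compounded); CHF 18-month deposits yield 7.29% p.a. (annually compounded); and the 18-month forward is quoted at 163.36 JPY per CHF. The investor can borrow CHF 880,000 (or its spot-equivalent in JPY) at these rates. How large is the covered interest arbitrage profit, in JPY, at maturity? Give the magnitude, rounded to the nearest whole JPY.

JPY 4,976,605

T = 18/12 years.
Keep in CHF, deliver into the forward: 880,000·1.11131932877·163.36 = JPY 159,759,710.48.
Swap to JPY now, deposit: 880,000·173.89·1.07654470602 = JPY 164,736,315.86.
The quoted forward undervalues CHF, so borrow CHF, convert to JPY at spot, deposit the JPY at 5.04%, and buy CHF forward at 163.36 to cover the loan.
The gap between the two covered legs is JPY 4,976,605.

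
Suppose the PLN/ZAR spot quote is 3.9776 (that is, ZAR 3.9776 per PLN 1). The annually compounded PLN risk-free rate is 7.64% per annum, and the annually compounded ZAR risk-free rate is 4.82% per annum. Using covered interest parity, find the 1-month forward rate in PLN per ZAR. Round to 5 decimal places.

0.25196

T = 1/12 years.
ZAR accumulates by (1 + 0.0482)^(1/12) = 1.0039306.
PLN growth factor: (1 + 0.0764)^(1/12) = 1.006154.
CIP: F = S · (grow ZAR)/(grow PLN) = 3.9776 × 1.0039306/1.006154 = 3.968810 ZAR per PLN.
Invert for PLN per ZAR: 1 / 3.968810 = 0.25196.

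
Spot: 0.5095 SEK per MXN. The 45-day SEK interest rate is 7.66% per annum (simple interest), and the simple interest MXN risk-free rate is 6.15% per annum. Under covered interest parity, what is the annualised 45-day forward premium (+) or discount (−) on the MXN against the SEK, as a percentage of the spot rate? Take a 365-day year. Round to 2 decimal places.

+1.50%

T = 45/365 years.
CIP forward (SEK per MXN) = 0.5095 × 1.0094438/1.0075822 = 0.5104413.
Annualised premium = (F − S)/S × (1/T) = (0.5104413 − 0.5095)/0.5095 ÷ (45/365) = 1.50%.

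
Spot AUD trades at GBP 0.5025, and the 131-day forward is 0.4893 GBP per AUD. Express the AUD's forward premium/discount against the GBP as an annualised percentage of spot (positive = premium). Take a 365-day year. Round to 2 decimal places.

T = 131/365 years.
(F − S)/S = (0.4893 − 0.5025)/0.5025 = -0.0262687.
Annualise by dividing by T: -0.0262687 / (131/365) = -0.073191 → -7.32%.

-7.32%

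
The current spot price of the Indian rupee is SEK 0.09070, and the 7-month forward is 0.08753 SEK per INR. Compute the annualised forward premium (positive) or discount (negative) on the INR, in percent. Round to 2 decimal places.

T = 7/12 years.
INR trades forward at -3.49504% vs spot over the period.
×(1/T) gives -5.99% p.a.

-5.99%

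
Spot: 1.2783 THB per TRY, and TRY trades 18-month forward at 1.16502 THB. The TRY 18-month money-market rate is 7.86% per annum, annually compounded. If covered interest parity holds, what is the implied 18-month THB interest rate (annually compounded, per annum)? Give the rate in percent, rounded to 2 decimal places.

1.39%

T = 18/12 years.
By CIP, F/S equals the THB-to-TRY growth ratio: 1.16502/1.2783 = 0.9113823.
The TRY side grows by (1 + 0.0786)^(18/12) = 1.1201872.
So the THB growth factor = 1.0209188.
r = 1.0209188^(12/18) − 1 = 0.013898 → 1.39%.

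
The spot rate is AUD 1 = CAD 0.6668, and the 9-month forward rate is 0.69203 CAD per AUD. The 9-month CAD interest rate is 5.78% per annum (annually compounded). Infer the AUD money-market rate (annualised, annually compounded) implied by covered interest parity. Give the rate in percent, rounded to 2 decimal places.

0.67%

T = 9/12 years.
F/S = 0.69203/0.6668 = 1.0378374 = (growth of CAD) / (growth of AUD).
The CAD side grows by (1 + 0.0578)^(9/12) = 1.0430441.
So the AUD growth factor = 1.0050169.
r = 1.0050169^(12/9) − 1 = 0.006695 → 0.67%.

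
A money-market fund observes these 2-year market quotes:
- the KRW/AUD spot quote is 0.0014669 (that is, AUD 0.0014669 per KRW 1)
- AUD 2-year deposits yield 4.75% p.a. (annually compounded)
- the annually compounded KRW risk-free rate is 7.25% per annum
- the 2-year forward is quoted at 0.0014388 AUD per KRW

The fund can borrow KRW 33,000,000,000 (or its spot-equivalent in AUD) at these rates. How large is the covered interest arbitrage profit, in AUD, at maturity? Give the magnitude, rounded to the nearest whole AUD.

AUD 1,498,975

T = 2 years.
Invest the KRW and cover forward: 33,000,000,000 × 1.15025625 × 0.0014388 = AUD 54,614,626.85.
Convert at spot and invest in AUD: 33,000,000,000 × 0.0014669 × 1.09725625 = AUD 53,115,651.37.
The quoted forward overvalues KRW, so borrow AUD, buy KRW at spot, deposit the KRW at 7.25%, and sell the proceeds forward at 0.0014388.
Profit = 54,614,626.85 − 53,115,651.37 = AUD 1,498,975.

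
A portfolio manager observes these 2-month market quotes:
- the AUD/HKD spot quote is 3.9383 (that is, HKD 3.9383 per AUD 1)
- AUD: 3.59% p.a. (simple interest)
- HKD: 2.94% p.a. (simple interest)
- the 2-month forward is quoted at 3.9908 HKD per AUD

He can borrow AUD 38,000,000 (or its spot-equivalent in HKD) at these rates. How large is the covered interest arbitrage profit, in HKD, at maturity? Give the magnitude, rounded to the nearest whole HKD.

T = 2/12 years.
Keep in AUD, deliver into the forward: 38,000,000·1.00598333333·3.9908 = HKD 152,557,774.89.
Swap to HKD now, deposit: 38,000,000·3.9383·1.004900 = HKD 150,388,711.46.
The quoted forward overvalues AUD, so borrow HKD, buy AUD at spot, deposit the AUD at 3.59%, and sell the proceeds forward at 3.9908.
Profit = 152,557,774.89 − 150,388,711.46 = HKD 2,169,063.

HKD 2,169,063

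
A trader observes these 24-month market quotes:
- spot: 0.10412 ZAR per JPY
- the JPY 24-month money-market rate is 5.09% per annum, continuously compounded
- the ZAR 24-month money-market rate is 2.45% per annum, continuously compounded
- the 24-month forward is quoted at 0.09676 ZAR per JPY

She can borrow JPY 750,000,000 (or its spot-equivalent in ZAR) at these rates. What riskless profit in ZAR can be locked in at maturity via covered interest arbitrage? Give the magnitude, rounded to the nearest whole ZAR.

ZAR 1,664,960

T = 2 years.
Invest the JPY and cover forward: 750,000,000 × 1.1071620172 × 0.09676 = ZAR 80,346,747.59.
Convert at spot and invest in ZAR: 750,000,000 × 0.10412 × 1.0502203507 = ZAR 82,011,707.19.
The quoted forward undervalues JPY, so borrow JPY, convert to ZAR at spot, deposit the ZAR at 2.45%, and buy JPY forward at 0.09676 to cover the loan.
Profit = 82,011,707.19 − 80,346,747.59 = ZAR 1,664,960.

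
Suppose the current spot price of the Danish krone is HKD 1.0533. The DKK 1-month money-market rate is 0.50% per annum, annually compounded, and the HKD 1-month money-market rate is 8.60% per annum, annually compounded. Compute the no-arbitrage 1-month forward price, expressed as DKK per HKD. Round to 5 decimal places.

0.94328

T = 1/12 years.
HKD growth factor: (1 + 0.0860)^(1/12) = 1.0068988.
Growth of 1 DKK over T: (1 + 0.0050)^(1/12) = 1.0004157.
Forward (HKD per DKK) = 1.0533 × 1.0068988 / 1.0004157 = 1.060126.
Invert for DKK per HKD: 1 / 1.060126 = 0.94328.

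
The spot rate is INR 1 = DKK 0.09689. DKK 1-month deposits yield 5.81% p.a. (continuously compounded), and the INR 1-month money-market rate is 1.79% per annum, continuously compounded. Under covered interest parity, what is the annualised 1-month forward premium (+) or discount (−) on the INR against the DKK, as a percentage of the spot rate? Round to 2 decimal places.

T = 1/12 years.
No-arbitrage forward: 0.09689 × 1.0048534 / 1.0014928 = 0.09721512 DKK/INR.
Annualised premium = (F − S)/S × (1/T) = (0.09721512 − 0.09689)/0.09689 ÷ (1/12) = 4.03%.

+4.03%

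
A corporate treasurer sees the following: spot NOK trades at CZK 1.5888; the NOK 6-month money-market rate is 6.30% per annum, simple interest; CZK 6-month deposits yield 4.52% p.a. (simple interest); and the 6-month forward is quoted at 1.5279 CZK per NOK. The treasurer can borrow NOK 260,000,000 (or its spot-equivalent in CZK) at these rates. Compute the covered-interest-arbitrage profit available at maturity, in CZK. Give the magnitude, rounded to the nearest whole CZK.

T = 6/12 years.
Keep in NOK, deliver into the forward: 260,000,000·1.031500·1.5279 = CZK 409,767,501.00.
Swap to CZK now, deposit: 260,000,000·1.5888·1.022600 = CZK 422,423,788.80.
The quoted forward undervalues NOK, so borrow NOK, convert to CZK at spot, deposit the CZK at 4.52%, and buy NOK forward at 1.5279 to cover the loan.
The gap between the two covered legs is CZK 12,656,288.

CZK 12,656,288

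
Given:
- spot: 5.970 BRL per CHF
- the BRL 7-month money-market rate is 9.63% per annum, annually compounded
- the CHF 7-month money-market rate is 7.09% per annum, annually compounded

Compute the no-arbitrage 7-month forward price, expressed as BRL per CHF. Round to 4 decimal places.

6.0522

T = 7/12 years.
BRL growth factor: (1 + 0.0963)^(7/12) = 1.0550964.
CHF accumulates by (1 + 0.0709)^(7/12) = 1.0407671.
CIP: F = S · (grow BRL)/(grow CHF) = 5.97 × 1.0550964/1.0407671 = 6.052195 BRL per CHF.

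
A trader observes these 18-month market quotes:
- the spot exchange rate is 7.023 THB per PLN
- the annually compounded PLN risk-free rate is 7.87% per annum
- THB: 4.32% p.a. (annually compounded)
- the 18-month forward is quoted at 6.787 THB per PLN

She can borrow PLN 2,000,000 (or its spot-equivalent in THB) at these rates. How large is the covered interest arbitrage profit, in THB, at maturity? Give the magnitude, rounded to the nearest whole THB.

THB 241,595

T = 18/12 years.
Route A — deposit PLN, sell forward: 2,000,000 × 1.1203430338 × 6.787 = THB 15,207,536.34.
Route B — convert at spot, deposit THB: 2,000,000 × 7.023 × 1.0654948811 = THB 14,965,941.10.
The quoted forward overvalues PLN, so borrow THB, buy PLN at spot, deposit the PLN at 7.87%, and sell the proceeds forward at 6.787.
The gap between the two covered legs is THB 241,595.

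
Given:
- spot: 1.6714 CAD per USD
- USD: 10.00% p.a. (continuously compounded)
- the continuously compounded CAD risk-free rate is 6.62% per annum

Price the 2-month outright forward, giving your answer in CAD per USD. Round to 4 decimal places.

T = 2/12 years.
CAD growth factor: e^(0.0662×2/12) = 1.0110944.
USD growth factor: e^(0.1000×2/12) = 1.0168063.
CIP: F = S · (grow CAD)/(grow USD) = 1.6714 × 1.0110944/1.0168063 = 1.662011 CAD per USD.

1.6620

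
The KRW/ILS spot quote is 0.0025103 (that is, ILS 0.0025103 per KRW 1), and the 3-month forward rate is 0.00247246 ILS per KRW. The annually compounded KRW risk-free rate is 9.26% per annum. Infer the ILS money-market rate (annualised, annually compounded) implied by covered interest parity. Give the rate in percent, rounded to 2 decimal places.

T = 3/12 years.
By CIP, F/S equals the ILS-to-KRW growth ratio: 0.00247246/0.0025103 = 0.9849261.
The KRW side grows by (1 + 0.0926)^(3/12) = 1.022387.
So the ILS growth factor = 1.0069756.
r = 1.0069756^(12/3) − 1 = 0.028196 → 2.82%.

2.82%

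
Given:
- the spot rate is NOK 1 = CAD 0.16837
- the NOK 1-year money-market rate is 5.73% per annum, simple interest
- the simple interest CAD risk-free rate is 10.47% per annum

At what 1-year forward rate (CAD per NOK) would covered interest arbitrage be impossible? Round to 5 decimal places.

0.17592

T = 1 year.
Growth of 1 CAD over T: 1 + 0.1047×1 = 1.104700.
Growth of 1 NOK over T: 1 + 0.0573×1 = 1.057300.
CIP: F = S · (grow CAD)/(grow NOK) = 0.16837 × 1.104700/1.057300 = 0.1759182 CAD per NOK.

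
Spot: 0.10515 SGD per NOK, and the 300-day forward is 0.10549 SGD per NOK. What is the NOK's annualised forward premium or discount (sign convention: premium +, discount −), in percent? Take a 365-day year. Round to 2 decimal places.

T = 300/365 years.
Period premium: (0.10549 − 0.10515)/0.10515 = 0.0032335.
Per annum: 0.0032335 / (300/365) = 0.003934 = 0.39%.

+0.39%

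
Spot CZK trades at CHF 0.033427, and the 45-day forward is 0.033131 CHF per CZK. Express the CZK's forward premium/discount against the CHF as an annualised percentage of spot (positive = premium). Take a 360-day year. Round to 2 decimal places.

-7.08%

T = 45/360 years.
CZK trades forward at -0.88551% vs spot over the period.
Per annum: -0.0088551 / (45/360) = -0.070841 = -7.08%.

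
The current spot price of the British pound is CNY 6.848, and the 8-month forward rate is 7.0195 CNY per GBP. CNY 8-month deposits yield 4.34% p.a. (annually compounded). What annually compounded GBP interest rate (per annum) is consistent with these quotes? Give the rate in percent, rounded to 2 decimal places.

T = 8/12 years.
F/S = 7.0195/6.848 = 1.0250438 = (growth of CNY) / (growth of GBP).
The CNY side grows by (1 + 0.0434)^(8/12) = 1.028728.
That pins the GBP growth at 1.0035942.
r = 1.0035942^(12/8) − 1 = 0.005396 → 0.54%.

0.54%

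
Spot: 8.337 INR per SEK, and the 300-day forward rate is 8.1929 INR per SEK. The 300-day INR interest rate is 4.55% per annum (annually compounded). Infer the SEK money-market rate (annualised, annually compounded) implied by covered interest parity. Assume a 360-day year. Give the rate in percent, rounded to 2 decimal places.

6.76%

T = 300/360 years.
F/S = 8.1929/8.337 = 0.9827156 = (growth of INR) / (growth of SEK).
INR growth factor: (1 + 0.0455)^(300/360) = 1.0377754.
So the SEK growth factor = 1.0560282.
Annualise: 1.0560282^(360/300) − 1 = 0.067605 = 6.76%.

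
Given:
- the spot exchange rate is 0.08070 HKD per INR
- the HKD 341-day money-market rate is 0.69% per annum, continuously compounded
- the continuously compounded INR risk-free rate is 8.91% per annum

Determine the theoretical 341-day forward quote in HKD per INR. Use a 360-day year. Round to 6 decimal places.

0.074655

T = 341/360 years.
HKD growth factor: e^(0.0069×341/360) = 1.0065572.
INR accumulates by e^(0.0891×341/360) = 1.0880613.
CIP: F = S · (grow HKD)/(grow INR) = 0.0807 × 1.0065572/1.0880613 = 0.07465495 HKD per INR.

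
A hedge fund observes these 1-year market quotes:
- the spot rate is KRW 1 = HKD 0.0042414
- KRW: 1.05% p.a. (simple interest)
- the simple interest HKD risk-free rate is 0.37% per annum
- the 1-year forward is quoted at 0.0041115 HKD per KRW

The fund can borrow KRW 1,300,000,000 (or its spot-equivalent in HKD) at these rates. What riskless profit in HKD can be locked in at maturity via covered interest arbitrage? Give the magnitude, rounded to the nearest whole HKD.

T = 1 year.
Route A — deposit KRW, sell forward: 1,300,000,000 × 1.010500 × 0.0041115 = HKD 5,401,071.98.
Route B — convert at spot, deposit HKD: 1,300,000,000 × 0.0042414 × 1.003700 = HKD 5,534,221.13.
The quoted forward undervalues KRW, so borrow KRW, convert to HKD at spot, deposit the HKD at 0.37%, and buy KRW forward at 0.0041115 to cover the loan.
Profit = 5,534,221.13 − 5,401,071.98 = HKD 133,149.

HKD 133,149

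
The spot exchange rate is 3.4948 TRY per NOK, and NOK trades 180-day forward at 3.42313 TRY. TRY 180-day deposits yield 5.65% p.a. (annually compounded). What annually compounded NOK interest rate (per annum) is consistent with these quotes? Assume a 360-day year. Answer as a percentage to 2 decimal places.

T = 180/360 years.
By CIP, F/S equals the TRY-to-NOK growth ratio: 3.42313/3.4948 = 0.9794924.
TRY growth factor: (1 + 0.0565)^(180/360) = 1.0278619.
That pins the NOK growth at 1.0493822.
Annualise: 1.0493822^(360/180) − 1 = 0.101203 = 10.12%.

10.12%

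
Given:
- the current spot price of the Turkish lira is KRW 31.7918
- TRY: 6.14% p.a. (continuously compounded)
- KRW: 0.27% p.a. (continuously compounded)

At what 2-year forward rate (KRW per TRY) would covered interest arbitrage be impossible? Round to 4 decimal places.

T = 2 years.
KRW accumulates by e^(0.0027×2) = 1.00541461.
TRY accumulates by e^(0.0614×2) = 1.13065827.
Forward (KRW per TRY) = 31.7918 × 1.00541461 / 1.13065827 = 28.270204.

28.2702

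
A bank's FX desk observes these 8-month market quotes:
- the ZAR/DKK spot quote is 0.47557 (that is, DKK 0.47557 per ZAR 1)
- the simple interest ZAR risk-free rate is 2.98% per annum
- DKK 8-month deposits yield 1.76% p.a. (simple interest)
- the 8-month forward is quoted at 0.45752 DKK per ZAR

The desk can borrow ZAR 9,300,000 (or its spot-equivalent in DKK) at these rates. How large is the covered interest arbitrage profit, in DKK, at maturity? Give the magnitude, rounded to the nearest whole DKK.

T = 8/12 years.
Keep in ZAR, deliver into the forward: 9,300,000·1.019866667·0.45752 = DKK 4,339,467.40.
Swap to DKK now, deposit: 9,300,000·0.47557·1.011733333 = DKK 4,474,695.20.
The quoted forward undervalues ZAR, so borrow ZAR, convert to DKK at spot, deposit the DKK at 1.76%, and buy ZAR forward at 0.45752 to cover the loan.
Profit = 4,474,695.20 − 4,339,467.40 = DKK 135,228.

DKK 135,228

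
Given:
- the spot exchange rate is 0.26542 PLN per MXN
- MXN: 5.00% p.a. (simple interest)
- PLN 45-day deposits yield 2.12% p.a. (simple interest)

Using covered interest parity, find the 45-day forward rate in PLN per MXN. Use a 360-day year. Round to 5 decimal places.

T = 45/360 years.
PLN growth factor: 1 + 0.0212×45/360 = 1.002650.
MXN accumulates by 1 + 0.0500×45/360 = 1.006250.
CIP: F = S · (grow PLN)/(grow MXN) = 0.26542 × 1.002650/1.006250 = 0.2644704 PLN per MXN.

0.26447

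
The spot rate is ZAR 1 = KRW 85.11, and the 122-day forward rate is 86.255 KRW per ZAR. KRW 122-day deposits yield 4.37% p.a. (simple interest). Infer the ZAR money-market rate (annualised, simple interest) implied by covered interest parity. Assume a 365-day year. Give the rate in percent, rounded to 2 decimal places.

T = 122/365 years.
CIP gives F = S · g_KRW/g_ZAR, so g_KRW/g_ZAR = 86.255/85.11 = 1.0134532.
The KRW side grows by 1 + 0.0437×122/365 = 1.0146066.
Hence g_ZAR = 1.0011381.
r = (1.0011381 − 1)/(122/365) = 0.003405 → 0.34%.

0.34%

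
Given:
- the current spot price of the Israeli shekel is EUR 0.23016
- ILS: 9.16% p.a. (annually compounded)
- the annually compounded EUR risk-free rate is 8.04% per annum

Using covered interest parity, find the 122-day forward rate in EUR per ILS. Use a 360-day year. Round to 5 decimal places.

0.22936

T = 122/360 years.
EUR growth factor: (1 + 0.0804)^(122/360) = 1.0265531.
ILS accumulates by (1 + 0.0916)^(122/360) = 1.0301472.
CIP: F = S · (grow EUR)/(grow ILS) = 0.23016 × 1.0265531/1.0301472 = 0.2293570 EUR per ILS.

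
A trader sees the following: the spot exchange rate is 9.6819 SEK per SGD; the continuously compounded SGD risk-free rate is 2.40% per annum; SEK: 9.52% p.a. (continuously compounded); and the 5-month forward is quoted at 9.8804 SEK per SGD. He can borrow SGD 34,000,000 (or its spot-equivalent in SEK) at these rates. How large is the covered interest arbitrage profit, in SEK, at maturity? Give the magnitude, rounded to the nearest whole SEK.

SEK 3,194,902

T = 5/12 years.
Invest the SGD and cover forward: 34,000,000 × 1.01005016708 × 9.8804 = SEK 339,309,788.81.
Convert at spot and invest in SEK: 34,000,000 × 9.6819 × 1.04046389508 = SEK 342,504,691.12.
The quoted forward undervalues SGD, so borrow SGD, convert to SEK at spot, deposit the SEK at 9.52%, and buy SGD forward at 9.8804 to cover the loan.
The gap between the two covered legs is SEK 3,194,902.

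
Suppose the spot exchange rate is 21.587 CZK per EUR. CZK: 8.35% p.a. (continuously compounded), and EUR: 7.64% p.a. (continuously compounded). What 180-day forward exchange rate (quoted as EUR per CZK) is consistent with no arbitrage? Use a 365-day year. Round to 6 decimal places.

0.046162

T = 180/365 years.
CZK accumulates by e^(0.0835×180/365) = 1.0420377.
EUR growth factor: e^(0.0764×180/365) = 1.0383955.
CIP: F = S · (grow CZK)/(grow EUR) = 21.587 × 1.0420377/1.0383955 = 21.66272 CZK per EUR.
Quoted the other way: 1/21.66272 = 0.046162 EUR per CZK.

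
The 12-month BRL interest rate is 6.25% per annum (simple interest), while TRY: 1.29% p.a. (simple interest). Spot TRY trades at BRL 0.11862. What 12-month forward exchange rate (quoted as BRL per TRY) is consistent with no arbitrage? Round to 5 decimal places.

T = 1 year.
BRL growth factor: 1 + 0.0625×1 = 1.062500.
TRY accumulates by 1 + 0.0129×1 = 1.012900.
So F = 0.11862 × 1.062500 / 1.012900 = 0.1244286 (BRL/TRY).

0.12443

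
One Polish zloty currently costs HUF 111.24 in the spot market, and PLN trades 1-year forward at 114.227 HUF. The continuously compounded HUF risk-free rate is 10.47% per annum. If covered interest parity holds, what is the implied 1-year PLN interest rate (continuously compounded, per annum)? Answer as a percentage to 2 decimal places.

7.82%

T = 1 year.
CIP gives F = S · g_HUF/g_PLN, so g_HUF/g_PLN = 114.227/111.24 = 1.0268519.
The HUF side grows by e^(0.1047×1) = 1.1103774.
Hence g_PLN = 1.0813413.
r = ln(1.0813413)/1 = 0.078202 → 7.82%.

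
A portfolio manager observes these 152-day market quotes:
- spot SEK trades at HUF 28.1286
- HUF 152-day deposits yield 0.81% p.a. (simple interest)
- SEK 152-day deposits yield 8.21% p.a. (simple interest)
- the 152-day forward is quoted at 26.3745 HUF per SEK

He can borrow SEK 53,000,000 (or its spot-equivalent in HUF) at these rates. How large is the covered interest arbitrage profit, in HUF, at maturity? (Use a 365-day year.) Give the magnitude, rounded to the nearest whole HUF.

HUF 50,204,181

T = 152/365 years.
Keep in SEK, deliver into the forward: 53,000,000·1.034189589041·26.3745 = HUF 1,445,640,365.76.
Swap to HUF now, deposit: 53,000,000·28.1286·1.003373150685 = HUF 1,495,844,546.34.
The quoted forward undervalues SEK, so borrow SEK, convert to HUF at spot, deposit the HUF at 0.81%, and buy SEK forward at 26.3745 to cover the loan.
Arbitrage profit = |1,445,640,365.76 − 1,495,844,546.34| = HUF 50,204,181.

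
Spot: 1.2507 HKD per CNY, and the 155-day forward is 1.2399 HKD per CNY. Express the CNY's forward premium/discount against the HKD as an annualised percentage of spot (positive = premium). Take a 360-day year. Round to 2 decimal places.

T = 155/360 years.
CNY trades forward at -0.86352% vs spot over the period.
Annualise by dividing by T: -0.0086352 / (155/360) = -0.020056 → -2.01%.

-2.01%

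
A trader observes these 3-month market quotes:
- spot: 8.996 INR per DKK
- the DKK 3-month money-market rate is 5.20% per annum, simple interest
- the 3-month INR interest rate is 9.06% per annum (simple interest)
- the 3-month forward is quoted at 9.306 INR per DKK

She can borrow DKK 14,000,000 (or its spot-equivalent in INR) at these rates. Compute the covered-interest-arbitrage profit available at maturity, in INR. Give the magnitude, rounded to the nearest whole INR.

T = 3/12 years.
Keep in DKK, deliver into the forward: 14,000,000·1.013000·9.306 = INR 131,977,692.00.
Swap to INR now, deposit: 14,000,000·8.996·1.022650 = INR 128,796,631.60.
The quoted forward overvalues DKK, so borrow INR, buy DKK at spot, deposit the DKK at 5.20%, and sell the proceeds forward at 9.306.
Profit = 131,977,692.00 − 128,796,631.60 = INR 3,181,060.

INR 3,181,060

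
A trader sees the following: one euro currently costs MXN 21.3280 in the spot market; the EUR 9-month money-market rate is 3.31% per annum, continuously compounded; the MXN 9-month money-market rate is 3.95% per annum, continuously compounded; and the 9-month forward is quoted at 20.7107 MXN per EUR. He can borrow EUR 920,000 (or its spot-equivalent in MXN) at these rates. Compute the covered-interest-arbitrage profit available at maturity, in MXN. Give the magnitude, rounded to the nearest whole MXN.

T = 9/12 years.
Invest the EUR and cover forward: 920,000 × 1.0251357061 × 20.7107 = MXN 19,532,775.82.
Convert at spot and invest in MXN: 920,000 × 21.3280 × 1.0300681859 = MXN 20,211,750.73.
The quoted forward undervalues EUR, so borrow EUR, convert to MXN at spot, deposit the MXN at 3.95%, and buy EUR forward at 20.7107 to cover the loan.
Arbitrage profit = |19,532,775.82 − 20,211,750.73| = MXN 678,975.

MXN 678,975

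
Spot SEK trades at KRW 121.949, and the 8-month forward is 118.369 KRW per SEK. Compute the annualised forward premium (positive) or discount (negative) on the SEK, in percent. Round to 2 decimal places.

T = 8/12 years.
Period premium: (118.369 − 121.949)/121.949 = -0.0293565.
Per annum: -0.0293565 / (8/12) = -0.044035 = -4.40%.

-4.40%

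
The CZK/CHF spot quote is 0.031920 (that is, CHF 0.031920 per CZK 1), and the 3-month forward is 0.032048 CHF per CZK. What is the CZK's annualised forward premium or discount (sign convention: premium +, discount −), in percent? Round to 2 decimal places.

T = 3/12 years.
(F − S)/S = (0.032048 − 0.03192)/0.03192 = 0.0040100.
Per annum: 0.0040100 / (3/12) = 0.016040 = 1.60%.

+1.60%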